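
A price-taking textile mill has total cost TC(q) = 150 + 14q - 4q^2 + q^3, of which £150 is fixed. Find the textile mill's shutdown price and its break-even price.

Shutdown price = £10; break-even price = £49

Shutdown price = min AVC. AVC = 14 - 4q + q^2, with vertex at q = 2 and minimum £10.
ATC = 150/q + 14 - 4q + q^2. Setting dATC/dq = −150/q^2 − 4 + 2q = 0 gives q = 5 (since 2·5^3 − 4·5^2 = 150).
min ATC = 150/5 + 14 − 4·5 + 5^2 = £49. That is the break-even price.
For £10 ≤ P < £49 the firm produces at a loss; below £10 it shuts down.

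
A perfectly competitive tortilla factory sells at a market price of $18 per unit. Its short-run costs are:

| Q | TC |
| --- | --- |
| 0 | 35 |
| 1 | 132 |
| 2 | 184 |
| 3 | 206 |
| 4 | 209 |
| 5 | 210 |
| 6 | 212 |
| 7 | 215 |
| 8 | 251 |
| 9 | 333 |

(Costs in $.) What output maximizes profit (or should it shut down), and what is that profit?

Compute π = P·Q − TC at each output: Q=0: -35; Q=1: -114; Q=2: -148; Q=3: -152; Q=4: -137; Q=5: -120; Q=6: -104; Q=7: -89; Q=8: -107; Q=9: -171.
Profit is highest at Q = 0. Equivalently, the lowest AVC in the table is 180/7 ≈ $25.71 at Q = 7, and P = $18 falls below it — price never covers variable cost, so the firm shuts down and loses only its fixed cost.

Q = 0 (shut down); profit = -$35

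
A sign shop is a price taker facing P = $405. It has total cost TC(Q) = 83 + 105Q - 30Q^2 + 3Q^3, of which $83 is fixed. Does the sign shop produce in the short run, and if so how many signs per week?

Produce at Q = 10

From TC, MC = TC'(Q) = 105 - 60Q + 9Q^2 and AVC = VC/Q = 105 - 30Q + 3Q^2.
AVC is minimized where dAVC/dQ = -30 + 6Q = 0, at Q = 5; min AVC = 105 - 30·5 + 3·5^2 = $30.
Because $405 ≥ $30, revenue can cover variable cost; the firm operates.
Solving P = MC: -300 - 60Q + 9Q^2 = 0 ⇒ Q = -10/3 or 10. On the upward-sloping branch, Q* = 10.
Check: AVC at Q = 10 is $105 ≤ P, so revenue covers variable cost.
Profit = P·Q − TC = 405·10 − 1133 = $2917.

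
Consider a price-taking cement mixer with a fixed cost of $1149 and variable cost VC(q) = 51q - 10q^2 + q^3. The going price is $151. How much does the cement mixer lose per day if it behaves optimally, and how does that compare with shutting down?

AVC = 51 - 10q + q^2 has its minimum $26 at q = 5; price $151 clears that bar, so the firm operates.
With MC = 51 - 20q + 3q^2, P = MC on the upward-sloping part at q* = 10.
TR = 151·10 = 1510. TC = 1149 + 510 = 1659. Profit = 1510 − 1659 = -$149.
By producing, the firm covers all variable cost plus $1000 of fixed cost; shutting down would lose the full $1149.

Profit = -$149 at q = 10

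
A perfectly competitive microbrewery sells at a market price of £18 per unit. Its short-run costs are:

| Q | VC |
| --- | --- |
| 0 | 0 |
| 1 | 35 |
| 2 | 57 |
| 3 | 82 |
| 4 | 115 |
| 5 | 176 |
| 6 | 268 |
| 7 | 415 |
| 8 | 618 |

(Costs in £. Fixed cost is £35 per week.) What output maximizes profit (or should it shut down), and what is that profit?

Q = 0 (shut down); profit = -£35

Profit at each row (π = 18Q − TC): Q=0: -35; Q=1: -52; Q=2: -56; Q=3: -63; Q=4: -78; Q=5: -121; Q=6: -195; Q=7: -324; Q=8: -509.
Profit is highest at Q = 0. Equivalently, the lowest AVC in the table is 82/3 ≈ £27.33 at Q = 3, and P = £18 falls below it — price never covers variable cost, so the firm shuts down and loses only its fixed cost.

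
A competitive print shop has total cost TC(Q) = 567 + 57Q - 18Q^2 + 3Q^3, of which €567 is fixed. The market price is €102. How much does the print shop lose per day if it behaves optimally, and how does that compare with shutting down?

Profit = -€267 at Q = 5

AVC = 57 - 18Q + 3Q^2; min AVC = €30 at Q = 3. Since P = €102 ≥ min AVC, the firm produces.
With MC = 57 - 36Q + 9Q^2, P = MC on the upward-sloping part at Q* = 5.
TR = 102·5 = 510. TC = 567 + 210 = 777. Profit = 510 − 777 = -€267.
By producing, the firm covers all variable cost plus €300 of fixed cost; shutting down would lose the full €567.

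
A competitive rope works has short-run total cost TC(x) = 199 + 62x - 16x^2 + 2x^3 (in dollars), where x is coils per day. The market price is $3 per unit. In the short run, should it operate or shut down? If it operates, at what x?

From TC, MC = TC'(x) = 62 - 32x + 6x^2 and AVC = VC/x = 62 - 16x + 2x^2.
AVC hits its minimum where MC = AVC, at x = 4, giving min AVC = 62 - 16·4 + 2·4^2 = $30.
P = $3 lies below min AVC = $30; no output level covers variable cost.
The firm minimizes its loss by shutting down and losing only its fixed cost of $199.

Shut down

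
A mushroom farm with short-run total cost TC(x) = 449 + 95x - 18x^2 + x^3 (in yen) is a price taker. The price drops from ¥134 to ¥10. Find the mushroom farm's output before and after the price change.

AVC = 95 - 18x + x^2, minimized at x = 9 where min AVC = ¥14. MC = 95 - 36x + 3x^2.
At P = ¥134 ≥ min AVC, set P = MC on the rising branch: x = 13.
At P = ¥10 < min AVC = ¥14, price no longer covers variable cost at any output, so the firm shuts down: x = 0.

Output falls from 13 to 0 (the firm shuts down)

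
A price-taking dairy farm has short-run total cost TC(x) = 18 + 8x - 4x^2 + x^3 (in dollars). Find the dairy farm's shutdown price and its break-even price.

Shutdown price = $4; break-even price = $11

AVC = 8 - 4x + x^2; minimized at x = 2, giving min AVC = $4. That is the shutdown price.
ATC = 18/x + 8 - 4x + x^2. Setting dATC/dx = −18/x^2 − 4 + 2x = 0 gives x = 3 (since 2·3^3 − 4·3^2 = 18).
min ATC = 18/3 + 8 − 4·3 + 3^2 = $11. That is the break-even price.
Between these two prices the firm operates at a loss; above $11 it earns a profit.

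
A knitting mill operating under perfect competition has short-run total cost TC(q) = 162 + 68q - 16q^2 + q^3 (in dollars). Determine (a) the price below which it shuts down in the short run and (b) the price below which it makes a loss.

Shutdown price = $4; break-even price = $23

Shutdown price = min AVC. AVC = 68 - 16q + q^2, with vertex at q = 8 and minimum $4.
ATC = 162/q + 68 - 16q + q^2. Setting dATC/dq = −162/q^2 − 16 + 2q = 0 gives q = 9 (since 2·9^3 − 16·9^2 = 162).
min ATC = 162/9 + 68 − 16·9 + 9^2 = $23. That is the break-even price.
Between these two prices the firm operates at a loss; above $23 it earns a profit.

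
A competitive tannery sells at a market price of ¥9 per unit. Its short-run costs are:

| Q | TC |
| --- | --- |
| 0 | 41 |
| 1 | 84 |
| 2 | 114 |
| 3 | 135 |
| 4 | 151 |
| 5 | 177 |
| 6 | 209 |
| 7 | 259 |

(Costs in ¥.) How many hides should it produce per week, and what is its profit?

Q = 0 (shut down); profit = -¥41

Compute π = P·Q − TC at each output: Q=0: -41; Q=1: -75; Q=2: -96; Q=3: -108; Q=4: -115; Q=5: -132; Q=6: -155; Q=7: -196.
Profit is highest at Q = 0. Equivalently, the lowest AVC in the table is 136/5 ≈ ¥27.20 at Q = 5, and P = ¥9 falls below it — price never covers variable cost, so the firm shuts down and loses only its fixed cost.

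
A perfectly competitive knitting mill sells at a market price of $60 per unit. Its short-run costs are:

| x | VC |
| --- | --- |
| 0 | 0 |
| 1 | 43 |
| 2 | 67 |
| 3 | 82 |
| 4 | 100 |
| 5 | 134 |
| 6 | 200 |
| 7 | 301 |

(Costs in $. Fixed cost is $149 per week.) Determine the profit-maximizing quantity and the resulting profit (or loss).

Profit at each row (π = 60x − TC): x=0: -149; x=1: -132; x=2: -96; x=3: -51; x=4: -9; x=5: 17; x=6: 11; x=7: -30.
Profit is maximized at x = 5. AVC there is 134/5 = $26.80 ≤ P, so producing beats shutting down (which would give -$149).

x = 5; profit = $17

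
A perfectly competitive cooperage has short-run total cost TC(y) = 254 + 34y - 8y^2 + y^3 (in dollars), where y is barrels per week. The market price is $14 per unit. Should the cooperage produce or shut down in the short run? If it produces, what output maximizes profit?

Variable cost is VC = 34y - 8y^2 + y^3, so AVC = VC/y = 34 - 8y + y^2 and MC = dTC/dy = 34 - 16y + 3y^2.
AVC hits its minimum where MC = AVC, at y = 4, giving min AVC = 34 - 8·4 + 4^2 = $18.
Since P = $14 < min AVC = $18, price fails to cover variable cost at any output.
Best response: produce nothing and absorb the $254 fixed cost.

Shut down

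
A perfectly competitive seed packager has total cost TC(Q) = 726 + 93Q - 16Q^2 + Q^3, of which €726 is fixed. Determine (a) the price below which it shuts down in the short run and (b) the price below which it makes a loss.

Shutdown price = min AVC. AVC = 93 - 16Q + Q^2, with vertex at Q = 8 and minimum €29.
ATC = 726/Q + 93 - 16Q + Q^2. Setting dATC/dQ = −726/Q^2 − 16 + 2Q = 0 gives Q = 11 (since 2·11^3 − 16·11^2 = 726).
min ATC = 726/11 + 93 − 16·11 + 11^2 = €104. That is the break-even price.
Between these two prices the firm operates at a loss; above €104 it earns a profit.

Shutdown price = €29; break-even price = €104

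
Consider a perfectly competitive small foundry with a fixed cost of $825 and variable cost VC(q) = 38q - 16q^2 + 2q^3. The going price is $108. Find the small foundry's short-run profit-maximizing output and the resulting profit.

Profit = -$237 at q = 7

AVC = 38 - 16q + 2q^2; min AVC = $6 at q = 4. Since P = $108 ≥ min AVC, the firm produces.
With MC = 38 - 32q + 6q^2, P = MC on the upward-sloping part at q* = 7.
TR = 108·7 = 756. TC = 825 + 168 = 993. Profit = 756 − 993 = -$237.
That loss of $237 beats the $825 the firm would lose by shutting down; producing recovers $588 of fixed cost.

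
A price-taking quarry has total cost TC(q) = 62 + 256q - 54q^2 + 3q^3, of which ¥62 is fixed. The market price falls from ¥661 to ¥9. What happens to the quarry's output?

MC = 256 - 108q + 9q^2; the shutdown threshold is min AVC = ¥13 (at q = 9).
At P = ¥661 ≥ min AVC, set P = MC on the rising branch: q = 15.
At P = ¥9 < min AVC = ¥13, price no longer covers variable cost at any output, so the firm shuts down: q = 0.

Output falls from 15 to 0 (the firm shuts down)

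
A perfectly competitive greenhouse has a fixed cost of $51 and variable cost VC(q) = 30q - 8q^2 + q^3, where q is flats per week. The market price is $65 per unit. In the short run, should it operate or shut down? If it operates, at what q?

Produce at q = 7

Variable cost is VC = 30q - 8q^2 + q^3, so AVC = VC/q = 30 - 8q + q^2 and MC = dTC/dq = 30 - 16q + 3q^2.
AVC hits its minimum where MC = AVC, at q = 4, giving min AVC = 30 - 8·4 + 4^2 = $14.
Because $65 ≥ $14, revenue can cover variable cost; the firm operates.
Set P = MC: 65 = 30 - 16q + 3q^2 → -35 - 16q + 3q^2 = 0. The roots are q = -5/3 and q = 7; the profit-maximizing output is on the rising part of MC, so q* = 7.
Check: AVC at q = 7 is $23 ≤ P, so revenue covers variable cost.
Profit = P·q − TC = 65·7 − 212 = $243.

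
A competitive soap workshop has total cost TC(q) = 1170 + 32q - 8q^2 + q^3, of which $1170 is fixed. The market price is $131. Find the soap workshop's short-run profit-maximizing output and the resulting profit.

AVC = 32 - 8q + q^2 has its minimum $16 at q = 4; price $131 clears that bar, so the firm operates.
MC = 32 - 16q + 3q^2. Setting P = MC and taking the root on the rising branch gives q* = 9.
TR = 131·9 = 1179. TC = 1170 + 369 = 1539. Profit = 1179 − 1539 = -$360.
By producing, the firm covers all variable cost plus $810 of fixed cost; shutting down would lose the full $1170.

Profit = -$360 at q = 9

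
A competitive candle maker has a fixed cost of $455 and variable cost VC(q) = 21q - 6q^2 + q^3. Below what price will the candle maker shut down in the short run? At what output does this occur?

Short-run supply begins at min AVC. From VC = 21q - 6q^2 + q^3, AVC = 21 - 6q + q^2.
dAVC/dq = -6 + 2q = 0 gives q = 3. min AVC = 21 - 6·3 + 3^2 = 12.
So the shutdown price is $12.

$12 per unit, at q = 3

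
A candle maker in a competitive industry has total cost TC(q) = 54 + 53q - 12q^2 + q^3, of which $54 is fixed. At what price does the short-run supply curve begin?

$17 per unit

The firm shuts down when price falls below the minimum of average variable cost. AVC = VC/q = 53 - 12q + q^2.
At the minimum of AVC, MC = AVC. MC = 53 - 24q + 3q^2; setting MC = AVC gives 2q^2 - 12q = 0, so q = 6. min AVC = 17.
For P < $17 the firm produces nothing.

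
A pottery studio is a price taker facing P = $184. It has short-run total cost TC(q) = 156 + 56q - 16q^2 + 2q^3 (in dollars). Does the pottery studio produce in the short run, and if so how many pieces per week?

Produce at q = 8

Strip out fixed cost: VC = 56q - 16q^2 + 2q^3. Then AVC = 56 - 16q + 2q^2 and MC = 56 - 32q + 6q^2.
The AVC parabola has its vertex at q = 16/4 = 4, where AVC = 56 - 16·4 + 2·4^2 = $24.
Because $184 ≥ $24, revenue can cover variable cost; the firm operates.
P = MC gives -128 - 32q + 6q^2 = 0, with roots -8/3 and 8. Take the larger (rising MC): q* = 8.
Check: AVC at q = 8 is $56 ≤ P, so revenue covers variable cost.
Profit = P·q − TC = 184·8 − 604 = $868.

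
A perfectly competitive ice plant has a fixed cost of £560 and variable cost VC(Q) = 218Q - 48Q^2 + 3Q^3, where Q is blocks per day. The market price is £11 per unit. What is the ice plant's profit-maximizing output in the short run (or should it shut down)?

Strip out fixed cost: VC = 218Q - 48Q^2 + 3Q^3. Then AVC = 218 - 48Q + 3Q^2 and MC = 218 - 96Q + 9Q^2.
The AVC parabola has its vertex at Q = 48/6 = 8, where AVC = 218 - 48·8 + 3·8^2 = £26.
Since P = £11 < min AVC = £26, price fails to cover variable cost at any output.
Best response: produce nothing and absorb the £560 fixed cost.

Shut down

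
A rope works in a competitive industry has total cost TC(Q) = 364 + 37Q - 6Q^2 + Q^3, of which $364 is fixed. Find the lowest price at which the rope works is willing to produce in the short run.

Short-run supply begins at min AVC. From VC = 37Q - 6Q^2 + Q^3, AVC = 37 - 6Q + Q^2.
dAVC/dQ = -6 + 2Q = 0 gives Q = 3. min AVC = 37 - 6·3 + 3^2 = 28.
For P < $28 the firm produces nothing.

$28 per unit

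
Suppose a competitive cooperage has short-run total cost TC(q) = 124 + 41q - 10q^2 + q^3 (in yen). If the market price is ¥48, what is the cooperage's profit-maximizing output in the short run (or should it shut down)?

Strip out fixed cost: VC = 41q - 10q^2 + q^3. Then AVC = 41 - 10q + q^2 and MC = 41 - 20q + 3q^2.
AVC is minimized where dAVC/dq = -10 + 2q = 0, at q = 5; min AVC = 41 - 10·5 + 5^2 = ¥16.
P = ¥48 exceeds min AVC = ¥16, so the firm stays open.
P = MC gives -7 - 20q + 3q^2 = 0, with roots -1/3 and 7. Take the larger (rising MC): q* = 7.
Check: AVC at q = 7 is ¥20 ≤ P, so revenue covers variable cost.
Profit = P·q − TC = 48·7 − 264 = ¥72.

Produce at q = 7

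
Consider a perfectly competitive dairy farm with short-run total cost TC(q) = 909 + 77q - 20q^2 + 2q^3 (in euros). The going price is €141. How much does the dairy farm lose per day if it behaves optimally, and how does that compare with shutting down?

Profit = -€141 at q = 8

AVC = 77 - 20q + 2q^2 has its minimum €27 at q = 5; price €141 clears that bar, so the firm operates.
With MC = 77 - 40q + 6q^2, P = MC on the upward-sloping part at q* = 8.
TR = 141·8 = 1128. TC = 909 + 360 = 1269. Profit = 1128 − 1269 = -€141.
By producing, the firm covers all variable cost plus €768 of fixed cost; shutting down would lose the full €909.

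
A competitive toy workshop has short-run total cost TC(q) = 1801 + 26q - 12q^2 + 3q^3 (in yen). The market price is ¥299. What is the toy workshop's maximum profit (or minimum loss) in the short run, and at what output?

Profit = -¥331 at q = 7

AVC = 26 - 12q + 3q^2 has its minimum ¥14 at q = 2; price ¥299 clears that bar, so the firm operates.
With MC = 26 - 24q + 9q^2, P = MC on the upward-sloping part at q* = 7.
TR = 299·7 = 2093. TC = 1801 + 623 = 2424. Profit = 2093 − 2424 = -¥331.
That loss of ¥331 beats the ¥1801 the firm would lose by shutting down; producing recovers ¥1470 of fixed cost.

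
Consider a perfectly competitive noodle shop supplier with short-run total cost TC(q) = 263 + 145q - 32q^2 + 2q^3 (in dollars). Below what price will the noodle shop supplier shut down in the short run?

$17 per unit

The firm shuts down when price falls below the minimum of average variable cost. AVC = VC/q = 145 - 32q + 2q^2.
dAVC/dq = -32 + 4q = 0 gives q = 8. min AVC = 145 - 32·8 + 2·8^2 = 17.
For P < $17 the firm produces nothing.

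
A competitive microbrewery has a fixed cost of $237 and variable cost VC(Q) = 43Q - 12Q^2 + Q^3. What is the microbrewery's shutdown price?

$7 per unit

The firm shuts down when price falls below the minimum of average variable cost. AVC = VC/Q = 43 - 12Q + Q^2.
At the minimum of AVC, MC = AVC. MC = 43 - 24Q + 3Q^2; setting MC = AVC gives 2Q^2 - 12Q = 0, so Q = 6. min AVC = 7.
The firm shuts down for any P below $7.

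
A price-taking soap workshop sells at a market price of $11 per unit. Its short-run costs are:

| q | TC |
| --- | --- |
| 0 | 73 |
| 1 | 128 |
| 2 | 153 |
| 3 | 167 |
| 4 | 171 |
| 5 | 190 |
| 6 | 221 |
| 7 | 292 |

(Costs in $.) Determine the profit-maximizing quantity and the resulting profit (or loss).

Tabulate TR − TC: q=0: -73; q=1: -117; q=2: -131; q=3: -134; q=4: -127; q=5: -135; q=6: -155; q=7: -215.
Profit is highest at q = 0. Equivalently, the lowest AVC in the table is 117/5 ≈ $23.40 at q = 5, and P = $11 falls below it — price never covers variable cost, so the firm shuts down and loses only its fixed cost.

q = 0 (shut down); profit = -$73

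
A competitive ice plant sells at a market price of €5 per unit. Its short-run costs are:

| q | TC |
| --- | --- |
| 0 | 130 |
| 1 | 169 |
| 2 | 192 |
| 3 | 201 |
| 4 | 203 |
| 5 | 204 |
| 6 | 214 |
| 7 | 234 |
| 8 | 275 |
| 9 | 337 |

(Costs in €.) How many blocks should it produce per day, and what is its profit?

Profit at each row (π = 5q − TC): q=0: -130; q=1: -164; q=2: -182; q=3: -186; q=4: -183; q=5: -179; q=6: -184; q=7: -199; q=8: -235; q=9: -292.
Profit is highest at q = 0. Equivalently, the lowest AVC in the table is 84/6 ≈ €14 at q = 6, and P = €5 falls below it — price never covers variable cost, so the firm shuts down and loses only its fixed cost.

q = 0 (shut down); profit = -€130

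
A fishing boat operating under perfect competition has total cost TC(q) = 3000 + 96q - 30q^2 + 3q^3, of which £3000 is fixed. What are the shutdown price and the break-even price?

Shutdown price = £21; break-even price = £396

Shutdown price = min AVC. AVC = 96 - 30q + 3q^2, with vertex at q = 5 and minimum £21.
ATC = 3000/q + 96 - 30q + 3q^2. Setting dATC/dq = −3000/q^2 − 30 + 6q = 0 gives q = 10 (since 6·10^3 − 30·10^2 = 3000).
min ATC = 3000/10 + 96 − 30·10 + 3·10^2 = £396. That is the break-even price.
For £21 ≤ P < £396 the firm produces at a loss; below £21 it shuts down.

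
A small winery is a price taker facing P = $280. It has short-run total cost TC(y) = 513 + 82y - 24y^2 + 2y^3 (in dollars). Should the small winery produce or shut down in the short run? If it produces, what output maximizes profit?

Variable cost is VC = 82y - 24y^2 + 2y^3, so AVC = VC/y = 82 - 24y + 2y^2 and MC = dTC/dy = 82 - 48y + 6y^2.
AVC hits its minimum where MC = AVC, at y = 6, giving min AVC = 82 - 24·6 + 2·6^2 = $10.
Because $280 ≥ $10, revenue can cover variable cost; the firm operates.
Solving P = MC: -198 - 48y + 6y^2 = 0 ⇒ y = -3 or 11. On the upward-sloping branch, y* = 11.
Check: AVC at y = 11 is $60 ≤ P, so revenue covers variable cost.
Profit = P·y − TC = 280·11 − 1173 = $1907.

Produce at y = 11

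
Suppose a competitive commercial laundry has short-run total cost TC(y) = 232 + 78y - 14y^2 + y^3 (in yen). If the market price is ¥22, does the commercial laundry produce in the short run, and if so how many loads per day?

Strip out fixed cost: VC = 78y - 14y^2 + y^3. Then AVC = 78 - 14y + y^2 and MC = 78 - 28y + 3y^2.
AVC hits its minimum where MC = AVC, at y = 7, giving min AVC = 78 - 14·7 + 7^2 = ¥29.
With P < min AVC (¥22 < ¥29), every unit sold adds to the loss.
Best response: produce nothing and absorb the ¥232 fixed cost.

Shut down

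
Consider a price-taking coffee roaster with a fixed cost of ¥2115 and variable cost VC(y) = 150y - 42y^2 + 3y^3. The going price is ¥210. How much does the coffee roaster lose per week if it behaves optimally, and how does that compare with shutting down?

Profit = -¥315 at y = 10

AVC = 150 - 42y + 3y^2 has its minimum ¥3 at y = 7; price ¥210 clears that bar, so the firm operates.
MC = 150 - 84y + 9y^2. Setting P = MC and taking the root on the rising branch gives y* = 10.
TR = 210·10 = 2100. TC = 2115 + 300 = 2415. Profit = 2100 − 2415 = -¥315.
That loss of ¥315 beats the ¥2115 the firm would lose by shutting down; producing recovers ¥1800 of fixed cost.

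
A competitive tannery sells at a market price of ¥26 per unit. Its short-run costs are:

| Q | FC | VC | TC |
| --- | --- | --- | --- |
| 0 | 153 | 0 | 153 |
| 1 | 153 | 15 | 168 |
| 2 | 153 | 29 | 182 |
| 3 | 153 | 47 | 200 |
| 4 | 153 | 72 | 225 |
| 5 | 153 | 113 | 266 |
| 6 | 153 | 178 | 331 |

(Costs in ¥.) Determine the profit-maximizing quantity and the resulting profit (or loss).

Q = 4; profit = -¥121

Tabulate TR − TC: Q=0: -153; Q=1: -142; Q=2: -130; Q=3: -122; Q=4: -121; Q=5: -136; Q=6: -175.
Profit is maximized at Q = 4. AVC there is 72/4 = ¥18 ≤ P, so producing beats shutting down (which would give -¥153).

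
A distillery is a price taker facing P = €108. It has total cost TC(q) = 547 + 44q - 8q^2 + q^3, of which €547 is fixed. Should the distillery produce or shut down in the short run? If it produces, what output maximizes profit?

From TC, MC = TC'(q) = 44 - 16q + 3q^2 and AVC = VC/q = 44 - 8q + q^2.
The AVC parabola has its vertex at q = 8/2 = 4, where AVC = 44 - 8·4 + 4^2 = €28.
P = €108 exceeds min AVC = €28, so the firm stays open.
Set P = MC: 108 = 44 - 16q + 3q^2 → -64 - 16q + 3q^2 = 0. The roots are q = -8/3 and q = 8; the profit-maximizing output is on the rising part of MC, so q* = 8.
Check: AVC at q = 8 is €44 ≤ P, so revenue covers variable cost.
Profit = P·q − TC = 108·8 − 899 = -€35, a loss, but smaller than the €547 fixed cost the firm would lose by shutting down.

Produce at q = 8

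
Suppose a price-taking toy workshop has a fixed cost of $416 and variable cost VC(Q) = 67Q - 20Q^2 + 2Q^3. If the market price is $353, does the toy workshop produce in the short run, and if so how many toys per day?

Produce at Q = 11

Strip out fixed cost: VC = 67Q - 20Q^2 + 2Q^3. Then AVC = 67 - 20Q + 2Q^2 and MC = 67 - 40Q + 6Q^2.
AVC hits its minimum where MC = AVC, at Q = 5, giving min AVC = 67 - 20·5 + 2·5^2 = $17.
Since P = $353 ≥ min AVC = $17, price covers variable cost and the firm should produce.
Set P = MC: 353 = 67 - 40Q + 6Q^2 → -286 - 40Q + 6Q^2 = 0. The roots are Q = -13/3 and Q = 11; the profit-maximizing output is on the rising part of MC, so Q* = 11.
Check: AVC at Q = 11 is $89 ≤ P, so revenue covers variable cost.
Profit = P·Q − TC = 353·11 − 1395 = $2488.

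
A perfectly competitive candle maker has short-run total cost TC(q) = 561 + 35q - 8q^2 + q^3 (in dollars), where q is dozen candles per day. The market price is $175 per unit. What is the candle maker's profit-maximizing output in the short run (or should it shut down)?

Produce at q = 10

Variable cost is VC = 35q - 8q^2 + q^3, so AVC = VC/q = 35 - 8q + q^2 and MC = dTC/dq = 35 - 16q + 3q^2.
AVC is minimized where dAVC/dq = -8 + 2q = 0, at q = 4; min AVC = 35 - 8·4 + 4^2 = $19.
Since P = $175 ≥ min AVC = $19, price covers variable cost and the firm should produce.
P = MC gives -140 - 16q + 3q^2 = 0, with roots -14/3 and 10. Take the larger (rising MC): q* = 10.
Check: AVC at q = 10 is $55 ≤ P, so revenue covers variable cost.
Profit = P·q − TC = 175·10 − 1111 = $639.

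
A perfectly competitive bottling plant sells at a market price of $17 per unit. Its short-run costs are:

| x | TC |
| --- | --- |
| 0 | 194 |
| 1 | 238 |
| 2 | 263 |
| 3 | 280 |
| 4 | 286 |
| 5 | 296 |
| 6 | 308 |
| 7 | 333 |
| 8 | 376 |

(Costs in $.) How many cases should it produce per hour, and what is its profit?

Profit at each row (π = 17x − TC): x=0: -194; x=1: -221; x=2: -229; x=3: -229; x=4: -218; x=5: -211; x=6: -206; x=7: -214; x=8: -240.
Profit is highest at x = 0. Equivalently, the lowest AVC in the table is 114/6 ≈ $19 at x = 6, and P = $17 falls below it — price never covers variable cost, so the firm shuts down and loses only its fixed cost.

x = 0 (shut down); profit = -$194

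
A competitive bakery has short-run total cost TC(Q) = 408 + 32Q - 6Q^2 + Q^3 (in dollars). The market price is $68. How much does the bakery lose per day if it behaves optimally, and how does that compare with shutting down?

AVC = 32 - 6Q + Q^2 has its minimum $23 at Q = 3; price $68 clears that bar, so the firm operates.
With MC = 32 - 12Q + 3Q^2, P = MC on the upward-sloping part at Q* = 6.
TR = 68·6 = 408. TC = 408 + 192 = 600. Profit = 408 − 600 = -$192.
By producing, the firm covers all variable cost plus $216 of fixed cost; shutting down would lose the full $408.

Profit = -$192 at Q = 6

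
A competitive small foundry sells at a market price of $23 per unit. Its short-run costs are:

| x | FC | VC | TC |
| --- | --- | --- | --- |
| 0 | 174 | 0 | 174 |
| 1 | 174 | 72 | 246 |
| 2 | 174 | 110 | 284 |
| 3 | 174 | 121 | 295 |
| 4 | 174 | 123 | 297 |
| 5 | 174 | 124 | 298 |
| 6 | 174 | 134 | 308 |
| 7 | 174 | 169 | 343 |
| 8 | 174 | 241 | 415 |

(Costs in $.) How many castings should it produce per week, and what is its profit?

Profit at each row (π = 23x − TC): x=0: -174; x=1: -223; x=2: -238; x=3: -226; x=4: -205; x=5: -183; x=6: -170; x=7: -182; x=8: -231.
Profit is maximized at x = 6. AVC there is 134/6 = $22.33 ≤ P, so producing beats shutting down (which would give -$174).

x = 6; profit = -$170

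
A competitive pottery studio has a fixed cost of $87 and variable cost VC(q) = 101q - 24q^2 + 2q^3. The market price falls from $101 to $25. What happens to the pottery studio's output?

Output falls from 8 to 0 (the firm shuts down)

AVC = 101 - 24q + 2q^2, minimized at q = 6 where min AVC = $29. MC = 101 - 48q + 6q^2.
With P = $101 above the shutdown price, P = MC gives q = 8.
At P = $25 < min AVC = $29, price no longer covers variable cost at any output, so the firm shuts down: q = 0.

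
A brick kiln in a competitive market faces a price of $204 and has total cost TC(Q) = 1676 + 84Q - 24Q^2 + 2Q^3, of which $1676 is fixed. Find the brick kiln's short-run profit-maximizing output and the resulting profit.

Profit = -$76 at Q = 10

AVC = 84 - 24Q + 2Q^2 has its minimum $12 at Q = 6; price $204 clears that bar, so the firm operates.
MC = 84 - 48Q + 6Q^2. Setting P = MC and taking the root on the rising branch gives Q* = 10.
TR = 204·10 = 2040. TC = 1676 + 440 = 2116. Profit = 2040 − 2116 = -$76.
Shutting down would mean losing the fixed cost of $1676, so operating at a loss of $76 is better by $1600.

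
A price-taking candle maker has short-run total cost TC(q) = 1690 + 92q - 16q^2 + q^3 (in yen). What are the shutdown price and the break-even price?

Shutdown price = ¥28; break-even price = ¥183

Shutdown price = min AVC. AVC = 92 - 16q + q^2, with vertex at q = 8 and minimum ¥28.
ATC = 1690/q + 92 - 16q + q^2. Setting dATC/dq = −1690/q^2 − 16 + 2q = 0 gives q = 13 (since 2·13^3 − 16·13^2 = 1690).
min ATC = 1690/13 + 92 − 16·13 + 13^2 = ¥183. That is the break-even price.
For ¥28 ≤ P < ¥183 the firm produces at a loss; below ¥28 it shuts down.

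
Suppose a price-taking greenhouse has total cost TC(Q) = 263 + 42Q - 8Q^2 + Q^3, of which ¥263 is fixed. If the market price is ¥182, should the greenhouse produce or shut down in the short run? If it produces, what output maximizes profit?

Variable cost is VC = 42Q - 8Q^2 + Q^3, so AVC = VC/Q = 42 - 8Q + Q^2 and MC = dTC/dQ = 42 - 16Q + 3Q^2.
AVC hits its minimum where MC = AVC, at Q = 4, giving min AVC = 42 - 8·4 + 4^2 = ¥26.
Because ¥182 ≥ ¥26, revenue can cover variable cost; the firm operates.
Solving P = MC: -140 - 16Q + 3Q^2 = 0 ⇒ Q = -14/3 or 10. On the upward-sloping branch, Q* = 10.
Check: AVC at Q = 10 is ¥62 ≤ P, so revenue covers variable cost.
Profit = P·Q − TC = 182·10 − 883 = ¥937.

Produce at Q = 10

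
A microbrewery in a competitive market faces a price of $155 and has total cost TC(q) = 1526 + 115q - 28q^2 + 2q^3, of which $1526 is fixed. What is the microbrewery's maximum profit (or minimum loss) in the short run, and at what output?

AVC = 115 - 28q + 2q^2; min AVC = $17 at q = 7. Since P = $155 ≥ min AVC, the firm produces.
With MC = 115 - 56q + 6q^2, P = MC on the upward-sloping part at q* = 10.
TR = 155·10 = 1550. TC = 1526 + 350 = 1876. Profit = 1550 − 1876 = -$326.
That loss of $326 beats the $1526 the firm would lose by shutting down; producing recovers $1200 of fixed cost.

Profit = -$326 at q = 10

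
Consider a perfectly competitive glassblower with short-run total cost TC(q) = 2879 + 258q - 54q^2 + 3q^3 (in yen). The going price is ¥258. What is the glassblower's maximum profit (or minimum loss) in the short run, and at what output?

Profit = -¥287 at q = 12

AVC = 258 - 54q + 3q^2; min AVC = ¥15 at q = 9. Since P = ¥258 ≥ min AVC, the firm produces.
MC = 258 - 108q + 9q^2. Setting P = MC and taking the root on the rising branch gives q* = 12.
TR = 258·12 = 3096. TC = 2879 + 504 = 3383. Profit = 3096 − 3383 = -¥287.
Shutting down would mean losing the fixed cost of ¥2879, so operating at a loss of ¥287 is better by ¥2592.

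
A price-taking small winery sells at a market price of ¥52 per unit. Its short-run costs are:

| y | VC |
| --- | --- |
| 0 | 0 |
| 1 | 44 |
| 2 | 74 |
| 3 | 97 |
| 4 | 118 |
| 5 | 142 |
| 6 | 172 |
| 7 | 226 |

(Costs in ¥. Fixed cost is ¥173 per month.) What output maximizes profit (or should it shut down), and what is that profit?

y = 6; profit = -¥33

Compute π = P·y − TC at each output: y=0: -173; y=1: -165; y=2: -143; y=3: -114; y=4: -83; y=5: -55; y=6: -33; y=7: -35.
Profit is maximized at y = 6. AVC there is 172/6 = ¥28.67 ≤ P, so producing beats shutting down (which would give -¥173).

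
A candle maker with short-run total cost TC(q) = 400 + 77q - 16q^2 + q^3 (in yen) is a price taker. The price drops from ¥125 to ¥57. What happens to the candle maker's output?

Output falls from 12 to 10

MC = 77 - 32q + 3q^2; the shutdown threshold is min AVC = ¥13 (at q = 8).
With P = ¥125 above the shutdown price, P = MC gives q = 12.
At P = ¥57 ≥ min AVC, set P = MC: q = 10. The firm stays open but cuts output.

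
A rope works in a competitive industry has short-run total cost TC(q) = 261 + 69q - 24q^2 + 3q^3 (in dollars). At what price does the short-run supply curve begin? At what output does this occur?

$21 per unit, at q = 4

The firm shuts down when price falls below the minimum of average variable cost. AVC = VC/q = 69 - 24q + 3q^2.
At the minimum of AVC, MC = AVC. MC = 69 - 48q + 9q^2; setting MC = AVC gives 6q^2 - 24q = 0, so q = 4. min AVC = 21.
For P < $21 the firm produces nothing.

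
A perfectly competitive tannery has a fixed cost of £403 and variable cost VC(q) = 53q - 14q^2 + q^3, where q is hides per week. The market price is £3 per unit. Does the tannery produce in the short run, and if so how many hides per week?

Strip out fixed cost: VC = 53q - 14q^2 + q^3. Then AVC = 53 - 14q + q^2 and MC = 53 - 28q + 3q^2.
AVC hits its minimum where MC = AVC, at q = 7, giving min AVC = 53 - 14·7 + 7^2 = £4.
Since P = £3 < min AVC = £4, price fails to cover variable cost at any output.
The firm minimizes its loss by shutting down and losing only its fixed cost of £403.

Shut down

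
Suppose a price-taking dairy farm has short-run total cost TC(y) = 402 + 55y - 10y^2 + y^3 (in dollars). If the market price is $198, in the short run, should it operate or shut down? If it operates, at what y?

Variable cost is VC = 55y - 10y^2 + y^3, so AVC = VC/y = 55 - 10y + y^2 and MC = dTC/dy = 55 - 20y + 3y^2.
The AVC parabola has its vertex at y = 10/2 = 5, where AVC = 55 - 10·5 + 5^2 = $30.
Because $198 ≥ $30, revenue can cover variable cost; the firm operates.
Set P = MC: 198 = 55 - 20y + 3y^2 → -143 - 20y + 3y^2 = 0. The roots are y = -13/3 and y = 11; the profit-maximizing output is on the rising part of MC, so y* = 11.
Check: AVC at y = 11 is $66 ≤ P, so revenue covers variable cost.
Profit = P·y − TC = 198·11 − 1128 = $1050.

Produce at y = 11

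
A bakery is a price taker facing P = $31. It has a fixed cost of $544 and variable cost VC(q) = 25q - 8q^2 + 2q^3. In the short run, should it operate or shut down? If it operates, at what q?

Variable cost is VC = 25q - 8q^2 + 2q^3, so AVC = VC/q = 25 - 8q + 2q^2 and MC = dTC/dq = 25 - 16q + 6q^2.
The AVC parabola has its vertex at q = 8/4 = 2, where AVC = 25 - 8·2 + 2·2^2 = $17.
P = $31 exceeds min AVC = $17, so the firm stays open.
P = MC gives -6 - 16q + 6q^2 = 0, with roots -1/3 and 3. Take the larger (rising MC): q* = 3.
Check: AVC at q = 3 is $19 ≤ P, so revenue covers variable cost.
Profit = P·q − TC = 31·3 − 601 = -$508, a loss, but smaller than the $544 fixed cost the firm would lose by shutting down.

Produce at q = 3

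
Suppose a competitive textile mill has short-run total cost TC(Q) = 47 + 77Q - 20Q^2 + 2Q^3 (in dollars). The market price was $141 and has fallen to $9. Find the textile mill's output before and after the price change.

Output falls from 8 to 0 (the firm shuts down)

MC = 77 - 40Q + 6Q^2; the shutdown threshold is min AVC = $27 (at Q = 5).
At P = $141 ≥ min AVC, set P = MC on the rising branch: Q = 8.
At P = $9 < min AVC = $27, price no longer covers variable cost at any output, so the firm shuts down: Q = 0.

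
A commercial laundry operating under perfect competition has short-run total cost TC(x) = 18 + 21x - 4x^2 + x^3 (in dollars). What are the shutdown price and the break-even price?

Shutdown price = $17; break-even price = $24

AVC = 21 - 4x + x^2; minimized at x = 2, giving min AVC = $17. That is the shutdown price.
ATC = 18/x + 21 - 4x + x^2. Setting dATC/dx = −18/x^2 − 4 + 2x = 0 gives x = 3 (since 2·3^3 − 4·3^2 = 18).
min ATC = 18/3 + 21 − 4·3 + 3^2 = $24. That is the break-even price.
For $17 ≤ P < $24 the firm produces at a loss; below $17 it shuts down.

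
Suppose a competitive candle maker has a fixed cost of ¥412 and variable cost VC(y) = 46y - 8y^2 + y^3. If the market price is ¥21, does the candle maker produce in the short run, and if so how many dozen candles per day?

Shut down

Variable cost is VC = 46y - 8y^2 + y^3, so AVC = VC/y = 46 - 8y + y^2 and MC = dTC/dy = 46 - 16y + 3y^2.
AVC hits its minimum where MC = AVC, at y = 4, giving min AVC = 46 - 8·4 + 4^2 = ¥30.
With P < min AVC (¥21 < ¥30), every unit sold adds to the loss.
Best response: produce nothing and absorb the ¥412 fixed cost.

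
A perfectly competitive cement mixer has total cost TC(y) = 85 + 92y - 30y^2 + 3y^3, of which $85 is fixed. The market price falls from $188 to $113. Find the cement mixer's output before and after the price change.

Output falls from 8 to 7

MC = 92 - 60y + 9y^2; the shutdown threshold is min AVC = $17 (at y = 5).
At P = $188 ≥ min AVC, set P = MC on the rising branch: y = 8.
At P = $113 ≥ min AVC, set P = MC: y = 7. The firm stays open but cuts output.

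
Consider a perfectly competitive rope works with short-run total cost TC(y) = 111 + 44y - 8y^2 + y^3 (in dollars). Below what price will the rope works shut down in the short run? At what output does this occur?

The shutdown price is the minimum of AVC. VC = 44y - 8y^2 + y^3, so AVC = 44 - 8y + y^2.
At the minimum of AVC, MC = AVC. MC = 44 - 16y + 3y^2; setting MC = AVC gives 2y^2 - 8y = 0, so y = 4. min AVC = 28.
So the shutdown price is $28.

$28 per unit, at y = 4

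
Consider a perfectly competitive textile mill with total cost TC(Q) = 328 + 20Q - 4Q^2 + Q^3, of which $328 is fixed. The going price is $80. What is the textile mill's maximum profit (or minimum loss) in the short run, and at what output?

Profit = -$40 at Q = 6

AVC = 20 - 4Q + Q^2 has its minimum $16 at Q = 2; price $80 clears that bar, so the firm operates.
With MC = 20 - 8Q + 3Q^2, P = MC on the upward-sloping part at Q* = 6.
TR = 80·6 = 480. TC = 328 + 192 = 520. Profit = 480 − 520 = -$40.
By producing, the firm covers all variable cost plus $288 of fixed cost; shutting down would lose the full $328.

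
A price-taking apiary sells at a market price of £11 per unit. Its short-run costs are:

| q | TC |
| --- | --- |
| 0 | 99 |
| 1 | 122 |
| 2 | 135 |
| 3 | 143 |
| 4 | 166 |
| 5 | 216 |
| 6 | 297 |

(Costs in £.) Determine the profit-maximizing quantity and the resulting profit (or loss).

Tabulate TR − TC: q=0: -99; q=1: -111; q=2: -113; q=3: -110; q=4: -122; q=5: -161; q=6: -231.
Profit is highest at q = 0. Equivalently, the lowest AVC in the table is 44/3 ≈ £14.67 at q = 3, and P = £11 falls below it — price never covers variable cost, so the firm shuts down and loses only its fixed cost.

q = 0 (shut down); profit = -£99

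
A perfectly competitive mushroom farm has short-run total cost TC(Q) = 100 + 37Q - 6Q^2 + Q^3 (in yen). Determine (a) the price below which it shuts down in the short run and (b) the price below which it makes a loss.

Shutdown price = ¥28; break-even price = ¥52

AVC = 37 - 6Q + Q^2; minimized at Q = 3, giving min AVC = ¥28. That is the shutdown price.
ATC = 100/Q + 37 - 6Q + Q^2. Setting dATC/dQ = −100/Q^2 − 6 + 2Q = 0 gives Q = 5 (since 2·5^3 − 6·5^2 = 100).
min ATC = 100/5 + 37 − 6·5 + 5^2 = ¥52. That is the break-even price.
Between these two prices the firm operates at a loss; above ¥52 it earns a profit.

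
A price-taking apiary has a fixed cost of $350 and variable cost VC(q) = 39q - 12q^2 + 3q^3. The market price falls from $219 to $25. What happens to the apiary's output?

Output falls from 6 to 0 (the firm shuts down)

AVC = 39 - 12q + 3q^2, minimized at q = 2 where min AVC = $27. MC = 39 - 24q + 9q^2.
At P = $219 ≥ min AVC, set P = MC on the rising branch: q = 6.
At P = $25 < min AVC = $27, price no longer covers variable cost at any output, so the firm shuts down: q = 0.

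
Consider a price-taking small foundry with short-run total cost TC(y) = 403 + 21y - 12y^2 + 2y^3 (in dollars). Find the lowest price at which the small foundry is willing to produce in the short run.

$3 per unit

The shutdown price is the minimum of AVC. VC = 21y - 12y^2 + 2y^3, so AVC = 21 - 12y + 2y^2.
At the minimum of AVC, MC = AVC. MC = 21 - 24y + 6y^2; setting MC = AVC gives 4y^2 - 12y = 0, so y = 3. min AVC = 3.
The firm shuts down for any P below $3.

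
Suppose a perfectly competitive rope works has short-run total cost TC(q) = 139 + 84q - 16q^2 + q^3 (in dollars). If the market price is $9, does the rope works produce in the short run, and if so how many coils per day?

Variable cost is VC = 84q - 16q^2 + q^3, so AVC = VC/q = 84 - 16q + q^2 and MC = dTC/dq = 84 - 32q + 3q^2.
AVC is minimized where dAVC/dq = -16 + 2q = 0, at q = 8; min AVC = 84 - 16·8 + 8^2 = $20.
Since P = $9 < min AVC = $20, price fails to cover variable cost at any output.
The firm minimizes its loss by shutting down and losing only its fixed cost of $139.

Shut down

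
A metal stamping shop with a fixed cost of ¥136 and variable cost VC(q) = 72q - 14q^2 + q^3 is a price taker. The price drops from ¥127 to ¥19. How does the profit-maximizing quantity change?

Output falls from 11 to 0 (the firm shuts down)

AVC = 72 - 14q + q^2, minimized at q = 7 where min AVC = ¥23. MC = 72 - 28q + 3q^2.
With P = ¥127 above the shutdown price, P = MC gives q = 11.
At P = ¥19 < min AVC = ¥23, price no longer covers variable cost at any output, so the firm shuts down: q = 0.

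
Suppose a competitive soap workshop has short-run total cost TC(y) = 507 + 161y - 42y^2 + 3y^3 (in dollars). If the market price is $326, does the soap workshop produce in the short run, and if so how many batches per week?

Produce at y = 11

Variable cost is VC = 161y - 42y^2 + 3y^3, so AVC = VC/y = 161 - 42y + 3y^2 and MC = dTC/dy = 161 - 84y + 9y^2.
The AVC parabola has its vertex at y = 42/6 = 7, where AVC = 161 - 42·7 + 3·7^2 = $14.
Because $326 ≥ $14, revenue can cover variable cost; the firm operates.
Solving P = MC: -165 - 84y + 9y^2 = 0 ⇒ y = -5/3 or 11. On the upward-sloping branch, y* = 11.
Check: AVC at y = 11 is $62 ≤ P, so revenue covers variable cost.
Profit = P·y − TC = 326·11 − 1189 = $2397.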